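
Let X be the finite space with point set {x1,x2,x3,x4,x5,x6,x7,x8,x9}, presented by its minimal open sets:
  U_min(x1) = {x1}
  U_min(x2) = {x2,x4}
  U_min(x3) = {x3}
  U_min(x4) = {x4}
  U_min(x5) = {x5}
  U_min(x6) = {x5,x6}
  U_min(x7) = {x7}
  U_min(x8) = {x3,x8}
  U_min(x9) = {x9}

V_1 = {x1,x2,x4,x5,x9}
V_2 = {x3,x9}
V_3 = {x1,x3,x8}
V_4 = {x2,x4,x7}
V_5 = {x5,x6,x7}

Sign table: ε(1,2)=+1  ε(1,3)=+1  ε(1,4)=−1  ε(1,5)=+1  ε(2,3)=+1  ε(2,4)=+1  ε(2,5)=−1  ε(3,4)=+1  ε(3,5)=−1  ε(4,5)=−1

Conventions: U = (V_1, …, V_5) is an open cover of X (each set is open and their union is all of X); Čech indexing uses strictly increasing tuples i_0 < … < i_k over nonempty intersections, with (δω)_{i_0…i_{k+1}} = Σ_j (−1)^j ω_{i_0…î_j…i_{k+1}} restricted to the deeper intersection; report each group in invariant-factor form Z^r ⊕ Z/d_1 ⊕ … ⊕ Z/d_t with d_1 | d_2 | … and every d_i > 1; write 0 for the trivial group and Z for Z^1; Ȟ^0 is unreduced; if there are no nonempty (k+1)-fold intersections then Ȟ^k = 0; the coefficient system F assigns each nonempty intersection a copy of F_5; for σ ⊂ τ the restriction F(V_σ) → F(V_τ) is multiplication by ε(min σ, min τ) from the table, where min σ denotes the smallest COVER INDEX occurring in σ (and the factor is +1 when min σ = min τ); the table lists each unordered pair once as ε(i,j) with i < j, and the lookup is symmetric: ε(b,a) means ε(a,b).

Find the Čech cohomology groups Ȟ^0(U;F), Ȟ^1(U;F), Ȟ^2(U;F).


nonempty overlaps:
  V12={x9} V13={x1} V14={x2,x4} V15={x5} V23={x3} V45={x7}
C dims 5,6; δ0: rk_F5 4
degree 0: 5−4−0 = 1 → Ȟ^0 ≅ Z/5
degree 1: 6−0−4 = 2 → Ȟ^1 ≅ Z/5 ⊕ Z/5
degree 2: 0−0−0 = 0 → Ȟ^2 ≅ 0

Ȟ^0(U;F) ≅ Z/5, Ȟ^1(U;F) ≅ Z/5 ⊕ Z/5, Ȟ^2(U;F) ≅ 0


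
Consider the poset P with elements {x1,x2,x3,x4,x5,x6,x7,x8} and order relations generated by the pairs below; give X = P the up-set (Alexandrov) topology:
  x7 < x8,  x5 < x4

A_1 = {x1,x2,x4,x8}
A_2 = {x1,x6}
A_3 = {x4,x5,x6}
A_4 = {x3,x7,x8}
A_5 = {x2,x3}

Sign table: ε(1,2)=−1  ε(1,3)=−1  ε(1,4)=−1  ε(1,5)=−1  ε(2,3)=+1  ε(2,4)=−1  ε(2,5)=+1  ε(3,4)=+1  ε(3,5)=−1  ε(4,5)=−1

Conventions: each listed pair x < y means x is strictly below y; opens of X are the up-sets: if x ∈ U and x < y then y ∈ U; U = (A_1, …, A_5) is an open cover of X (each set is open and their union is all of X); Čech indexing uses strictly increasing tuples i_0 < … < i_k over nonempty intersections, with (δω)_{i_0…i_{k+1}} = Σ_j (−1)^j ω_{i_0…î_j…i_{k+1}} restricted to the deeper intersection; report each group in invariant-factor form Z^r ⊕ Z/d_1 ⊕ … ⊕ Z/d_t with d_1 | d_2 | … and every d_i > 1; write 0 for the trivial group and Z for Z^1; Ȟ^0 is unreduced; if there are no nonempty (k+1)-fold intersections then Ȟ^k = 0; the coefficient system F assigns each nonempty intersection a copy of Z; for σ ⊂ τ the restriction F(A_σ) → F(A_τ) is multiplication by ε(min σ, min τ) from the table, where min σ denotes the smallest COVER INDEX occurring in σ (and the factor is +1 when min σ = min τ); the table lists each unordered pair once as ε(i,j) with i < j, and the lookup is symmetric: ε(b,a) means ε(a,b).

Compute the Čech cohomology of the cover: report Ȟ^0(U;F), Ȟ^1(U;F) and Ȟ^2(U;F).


Ȟ^0 ≅ 0, Ȟ^1 ≅ Z ⊕ Z/2, Ȟ^2 ≅ 0

nonempty intersections:
  A12={x1} A13={x4} A14={x8} A15={x2} A23={x6} A45={x3}
C dims 5,6; δ0: rk 5, SNF 1^4·2
Ȟ^0: (5−5)−0=0 ⇒ 0
Ȟ^1: (6−0)−5=1 plus torsion [2] ⇒ Z ⊕ Z/2
Ȟ^2: (0−0)−0=0 ⇒ 0


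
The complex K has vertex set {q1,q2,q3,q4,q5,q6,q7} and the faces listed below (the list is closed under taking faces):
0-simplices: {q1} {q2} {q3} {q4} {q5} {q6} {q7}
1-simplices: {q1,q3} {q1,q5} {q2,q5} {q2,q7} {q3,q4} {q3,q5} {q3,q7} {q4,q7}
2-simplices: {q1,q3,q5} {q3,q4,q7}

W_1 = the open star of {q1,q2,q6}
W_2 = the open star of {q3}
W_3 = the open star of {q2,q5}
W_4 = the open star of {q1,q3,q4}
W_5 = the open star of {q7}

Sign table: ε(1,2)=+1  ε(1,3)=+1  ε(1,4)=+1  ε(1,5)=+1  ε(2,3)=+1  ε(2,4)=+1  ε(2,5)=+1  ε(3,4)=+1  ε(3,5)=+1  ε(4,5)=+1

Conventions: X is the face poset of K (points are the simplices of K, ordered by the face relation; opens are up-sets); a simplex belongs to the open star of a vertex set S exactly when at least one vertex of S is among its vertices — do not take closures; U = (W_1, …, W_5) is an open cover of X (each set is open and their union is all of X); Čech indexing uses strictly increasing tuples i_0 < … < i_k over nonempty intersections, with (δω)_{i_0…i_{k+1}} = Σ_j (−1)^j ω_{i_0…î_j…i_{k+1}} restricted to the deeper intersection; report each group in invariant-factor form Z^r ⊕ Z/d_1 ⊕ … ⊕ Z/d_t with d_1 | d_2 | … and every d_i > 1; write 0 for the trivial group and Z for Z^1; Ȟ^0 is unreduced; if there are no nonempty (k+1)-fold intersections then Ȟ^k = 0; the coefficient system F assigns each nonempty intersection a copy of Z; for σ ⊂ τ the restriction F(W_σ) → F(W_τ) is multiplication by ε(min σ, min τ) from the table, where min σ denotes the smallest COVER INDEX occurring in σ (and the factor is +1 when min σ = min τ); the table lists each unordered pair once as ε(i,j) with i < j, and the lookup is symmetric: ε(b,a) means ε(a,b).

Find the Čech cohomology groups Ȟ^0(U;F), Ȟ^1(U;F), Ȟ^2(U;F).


Ȟ^0 = Z, Ȟ^1 = Z and Ȟ^2 = 0

nonempty intersections:
  W1={{q1},{q2},{q6},{q1,q3},{q1,q5},{q2,q5},{q2,q7},{q1,q3,q5}} W2={{q3},{q1,q3},{q3,q4},{q3,q5},{q3,q7},{q1,q3,q5},{q3,q4,q7}} W3={{q2},{q5},{q1,q5},{q2,q5},{q2,q7},{q3,q5},{q1,q3,q5}} W4={{q1},{q3},{q4},{q1,q3},{q1,q5},{q3,q4},{q3,q5},{q3,q7},{q4,q7},{q1,q3,q5},{q3,q4,q7}} W5={{q7},{q2,q7},{q3,q7},{q4,q7},{q3,q4,q7}}
  W12={{q1,q3},{q1,q3,q5}} W13={{q2},{q1,q5},{q2,q5},{q2,q7},{q1,q3,q5}} W14={{q1},{q1,q3},{q1,q5},{q1,q3,q5}} W15={{q2,q7}} W23={{q3,q5},{q1,q3,q5}} W24={{q3},{q1,q3},{q3,q4},{q3,q5},{q3,q7},{q1,q3,q5},{q3,q4,q7}} W25={{q3,q7},{q3,q4,q7}} W34={{q1,q5},{q3,q5},{q1,q3,q5}} W35={{q2,q7}} W45={{q3,q7},{q4,q7},{q3,q4,q7}}
  W123={{q1,q3,q5}} W124={{q1,q3},{q1,q3,q5}} W134={{q1,q5},{q1,q3,q5}} W135={{q2,q7}} W234={{q3,q5},{q1,q3,q5}} W245={{q3,q7},{q3,q4,q7}}
  W1234={{q1,q3,q5}}
C dims 5,10,6,1; δ0: rk 4, SNF 1^4; δ1: rk 5, SNF 1^5; δ2: rk 1, SNF 1^1
Ȟ^0: (5−4)−0=1 ⇒ Z
Ȟ^1: (10−5)−4=1 ⇒ Z
Ȟ^2: (6−1)−5=0 ⇒ 0


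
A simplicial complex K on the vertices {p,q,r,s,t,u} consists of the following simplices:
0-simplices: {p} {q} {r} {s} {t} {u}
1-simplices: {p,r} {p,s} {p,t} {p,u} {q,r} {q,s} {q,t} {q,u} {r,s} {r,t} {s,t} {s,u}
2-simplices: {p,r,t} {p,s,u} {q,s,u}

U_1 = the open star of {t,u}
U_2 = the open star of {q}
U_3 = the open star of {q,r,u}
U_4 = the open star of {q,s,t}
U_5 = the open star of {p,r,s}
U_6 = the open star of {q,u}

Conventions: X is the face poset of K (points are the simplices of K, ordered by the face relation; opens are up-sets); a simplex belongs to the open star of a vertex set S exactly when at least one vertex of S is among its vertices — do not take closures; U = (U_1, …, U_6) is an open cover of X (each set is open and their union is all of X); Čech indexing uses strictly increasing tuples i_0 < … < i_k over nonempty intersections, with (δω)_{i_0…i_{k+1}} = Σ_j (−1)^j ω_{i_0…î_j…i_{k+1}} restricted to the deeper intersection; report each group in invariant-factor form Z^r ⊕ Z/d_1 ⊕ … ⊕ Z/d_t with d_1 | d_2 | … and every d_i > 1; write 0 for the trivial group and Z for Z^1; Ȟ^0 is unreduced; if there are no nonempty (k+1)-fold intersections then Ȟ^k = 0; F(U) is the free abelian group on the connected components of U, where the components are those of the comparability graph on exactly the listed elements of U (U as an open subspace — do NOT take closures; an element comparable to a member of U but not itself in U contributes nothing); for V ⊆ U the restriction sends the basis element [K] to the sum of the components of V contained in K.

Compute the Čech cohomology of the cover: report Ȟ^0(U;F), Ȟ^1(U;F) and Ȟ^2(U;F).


Ȟ^0 ≅ Z; Ȟ^1 ≅ Z^2; Ȟ^2 ≅ 0

intersection data:
  U1={{t},{u},{p,t},{p,u},{q,t},{q,u},{r,t},{s,t},{s,u},{p,r,t},{p,s,u},{q,s,u}} U2={{q},{q,r},{q,s},{q,t},{q,u},{q,s,u}} U3={{q},{r},{u},{p,r},{p,u},{q,r},{q,s},{q,t},{q,u},{r,s},{r,t},{s,u},{p,r,t},{p,s,u},{q,s,u}} U4={{q},{s},{t},{p,s},{p,t},{q,r},{q,s},{q,t},{q,u},{r,s},{r,t},{s,t},{s,u},{p,r,t},{p,s,u},{q,s,u}} U5={{p},{r},{s},{p,r},{p,s},{p,t},{p,u},{q,r},{q,s},{r,s},{r,t},{s,t},{s,u},{p,r,t},{p,s,u},{q,s,u}} U6={{q},{u},{p,u},{q,r},{q,s},{q,t},{q,u},{s,u},{p,s,u},{q,s,u}}
  U12={{q,t},{q,u},{q,s,u}} U13={{u},{p,u},{q,t},{q,u},{r,t},{s,u},{p,r,t},{p,s,u},{q,s,u}} U14={{t},{p,t},{q,t},{q,u},{r,t},{s,t},{s,u},{p,r,t},{p,s,u},{q,s,u}} U15={{p,t},{p,u},{r,t},{s,t},{s,u},{p,r,t},{p,s,u},{q,s,u}} U16={{u},{p,u},{q,t},{q,u},{s,u},{p,s,u},{q,s,u}} U23={{q},{q,r},{q,s},{q,t},{q,u},{q,s,u}} U24={{q},{q,r},{q,s},{q,t},{q,u},{q,s,u}} U25={{q,r},{q,s},{q,s,u}} U26={{q},{q,r},{q,s},{q,t},{q,u},{q,s,u}} U34={{q},{q,r},{q,s},{q,t},{q,u},{r,s},{r,t},{s,u},{p,r,t},{p,s,u},{q,s,u}} U35={{r},{p,r},{p,u},{q,r},{q,s},{r,s},{r,t},{s,u},{p,r,t},{p,s,u},{q,s,u}} U36={{q},{u},{p,u},{q,r},{q,s},{q,t},{q,u},{s,u},{p,s,u},{q,s,u}} U45={{s},{p,s},{p,t},{q,r},{q,s},{r,s},{r,t},{s,t},{s,u},{p,r,t},{p,s,u},{q,s,u}} U46={{q},{q,r},{q,s},{q,t},{q,u},{s,u},{p,s,u},{q,s,u}} U56={{p,u},{q,r},{q,s},{s,u},{p,s,u},{q,s,u}}
  U123={{q,t},{q,u},{q,s,u}} U124={{q,t},{q,u},{q,s,u}} U125={{q,s,u}} U126={{q,t},{q,u},{q,s,u}} U134={{q,t},{q,u},{r,t},{s,u},{p,r,t},{p,s,u},{q,s,u}} U135={{p,u},{r,t},{s,u},{p,r,t},{p,s,u},{q,s,u}} U136={{u},{p,u},{q,t},{q,u},{s,u},{p,s,u},{q,s,u}} U145={{p,t},{r,t},{s,t},{s,u},{p,r,t},{p,s,u},{q,s,u}} U146={{q,t},{q,u},{s,u},{p,s,u},{q,s,u}} U156={{p,u},{s,u},{p,s,u},{q,s,u}} U234={{q},{q,r},{q,s},{q,t},{q,u},{q,s,u}} U235={{q,r},{q,s},{q,s,u}} U236={{q},{q,r},{q,s},{q,t},{q,u},{q,s,u}} U245={{q,r},{q,s},{q,s,u}} U246={{q},{q,r},{q,s},{q,t},{q,u},{q,s,u}} U256={{q,r},{q,s},{q,s,u}} U345={{q,r},{q,s},{r,s},{r,t},{s,u},{p,r,t},{p,s,u},{q,s,u}} U346={{q},{q,r},{q,s},{q,t},{q,u},{s,u},{p,s,u},{q,s,u}} U356={{p,u},{q,r},{q,s},{s,u},{p,s,u},{q,s,u}} U456={{q,r},{q,s},{s,u},{p,s,u},{q,s,u}}
  U1234={{q,t},{q,u},{q,s,u}} U1235={{q,s,u}} U1236={{q,t},{q,u},{q,s,u}} U1245={{q,s,u}} U1246={{q,t},{q,u},{q,s,u}} U1256={{q,s,u}} U1345={{r,t},{s,u},{p,r,t},{p,s,u},{q,s,u}} U1346={{q,t},{q,u},{s,u},{p,s,u},{q,s,u}} U1356={{p,u},{s,u},{p,s,u},{q,s,u}} U1456={{s,u},{p,s,u},{q,s,u}} U2345={{q,r},{q,s},{q,s,u}} U2346={{q},{q,r},{q,s},{q,t},{q,u},{q,s,u}} U2356={{q,r},{q,s},{q,s,u}} U2456={{q,r},{q,s},{q,s,u}} U3456={{q,r},{q,s},{s,u},{p,s,u},{q,s,u}}
  U12345={{q,s,u}} U12346={{q,t},{q,u},{q,s,u}} U12356={{q,s,u}} U12456={{q,s,u}} U13456={{s,u},{p,s,u},{q,s,u}} U23456={{q,r},{q,s},{q,s,u}}
  U123456={{q,s,u}}
components per intersection:
  U1: {{t},{p,t},{q,t},{r,t},{s,t},{p,r,t}} {{u},{p,u},{q,u},{s,u},{p,s,u},{q,s,u}}
  U2: {{q},{q,r},{q,s},{q,t},{q,u},{q,s,u}}
  U3: {{q},{r},{u},{p,r},{p,u},{q,r},{q,s},{q,t},{q,u},{r,s},{r,t},{s,u},{p,r,t},{p,s,u},{q,s,u}}
  U4: {{q},{s},{t},{p,s},{p,t},{q,r},{q,s},{q,t},{q,u},{r,s},{r,t},{s,t},{s,u},{p,r,t},{p,s,u},{q,s,u}}
  U5: {{p},{r},{s},{p,r},{p,s},{p,t},{p,u},{q,r},{q,s},{r,s},{r,t},{s,t},{s,u},{p,r,t},{p,s,u},{q,s,u}}
  U6: {{q},{u},{p,u},{q,r},{q,s},{q,t},{q,u},{s,u},{p,s,u},{q,s,u}}
  U12: {{q,t}} {{q,u},{q,s,u}}
  U13: {{u},{p,u},{q,u},{s,u},{p,s,u},{q,s,u}} {{q,t}} {{r,t},{p,r,t}}
  U14: {{t},{p,t},{q,t},{r,t},{s,t},{p,r,t}} {{q,u},{s,u},{p,s,u},{q,s,u}}
  U15: {{p,t},{r,t},{p,r,t}} {{p,u},{s,u},{p,s,u},{q,s,u}} {{s,t}}
  U16: {{u},{p,u},{q,u},{s,u},{p,s,u},{q,s,u}} {{q,t}}
  U23: {{q},{q,r},{q,s},{q,t},{q,u},{q,s,u}}
  U24: {{q},{q,r},{q,s},{q,t},{q,u},{q,s,u}}
  U25: {{q,r}} {{q,s},{q,s,u}}
  U26: {{q},{q,r},{q,s},{q,t},{q,u},{q,s,u}}
  U34: {{q},{q,r},{q,s},{q,t},{q,u},{s,u},{p,s,u},{q,s,u}} {{r,s}} {{r,t},{p,r,t}}
  U35: {{r},{p,r},{q,r},{r,s},{r,t},{p,r,t}} {{p,u},{q,s},{s,u},{p,s,u},{q,s,u}}
  U36: {{q},{u},{p,u},{q,r},{q,s},{q,t},{q,u},{s,u},{p,s,u},{q,s,u}}
  U45: {{s},{p,s},{q,s},{r,s},{s,t},{s,u},{p,s,u},{q,s,u}} {{p,t},{r,t},{p,r,t}} {{q,r}}
  U46: {{q},{q,r},{q,s},{q,t},{q,u},{s,u},{p,s,u},{q,s,u}}
  U56: {{p,u},{q,s},{s,u},{p,s,u},{q,s,u}} {{q,r}}
  U123: {{q,t}} {{q,u},{q,s,u}}
  U124: {{q,t}} {{q,u},{q,s,u}}
  U125: {{q,s,u}}
  U126: {{q,t}} {{q,u},{q,s,u}}
  U134: {{q,t}} {{q,u},{s,u},{p,s,u},{q,s,u}} {{r,t},{p,r,t}}
  U135: {{p,u},{s,u},{p,s,u},{q,s,u}} {{r,t},{p,r,t}}
  U136: {{u},{p,u},{q,u},{s,u},{p,s,u},{q,s,u}} {{q,t}}
  U145: {{p,t},{r,t},{p,r,t}} {{s,t}} {{s,u},{p,s,u},{q,s,u}}
  U146: {{q,t}} {{q,u},{s,u},{p,s,u},{q,s,u}}
  U156: {{p,u},{s,u},{p,s,u},{q,s,u}}
  U234: {{q},{q,r},{q,s},{q,t},{q,u},{q,s,u}}
  U235: {{q,r}} {{q,s},{q,s,u}}
  U236: {{q},{q,r},{q,s},{q,t},{q,u},{q,s,u}}
  U245: {{q,r}} {{q,s},{q,s,u}}
  U246: {{q},{q,r},{q,s},{q,t},{q,u},{q,s,u}}
  U256: {{q,r}} {{q,s},{q,s,u}}
  U345: {{q,r}} {{q,s},{s,u},{p,s,u},{q,s,u}} {{r,s}} {{r,t},{p,r,t}}
  U346: {{q},{q,r},{q,s},{q,t},{q,u},{s,u},{p,s,u},{q,s,u}}
  U356: {{p,u},{q,s},{s,u},{p,s,u},{q,s,u}} {{q,r}}
  U456: {{q,r}} {{q,s},{s,u},{p,s,u},{q,s,u}}
  U1234: {{q,t}} {{q,u},{q,s,u}}
  U1235: {{q,s,u}}
  U1236: {{q,t}} {{q,u},{q,s,u}}
  U1245: {{q,s,u}}
  U1246: {{q,t}} {{q,u},{q,s,u}}
  U1256: {{q,s,u}}
  U1345: {{r,t},{p,r,t}} {{s,u},{p,s,u},{q,s,u}}
  U1346: {{q,t}} {{q,u},{s,u},{p,s,u},{q,s,u}}
  U1356: {{p,u},{s,u},{p,s,u},{q,s,u}}
  U1456: {{s,u},{p,s,u},{q,s,u}}
  U2345: {{q,r}} {{q,s},{q,s,u}}
  U2346: {{q},{q,r},{q,s},{q,t},{q,u},{q,s,u}}
  U2356: {{q,r}} {{q,s},{q,s,u}}
  U2456: {{q,r}} {{q,s},{q,s,u}}
  U3456: {{q,r}} {{q,s},{s,u},{p,s,u},{q,s,u}}
  U12345: {{q,s,u}}
  U12346: {{q,t}} {{q,u},{q,s,u}}
  U12356: {{q,s,u}}
  U12456: {{q,s,u}}
  U13456: {{s,u},{p,s,u},{q,s,u}}
  U23456: {{q,r}} {{q,s},{q,s,u}}
  U123456: {{q,s,u}}
C dims 7,29,38,24; δ0: rk 6, SNF 1^6; δ1: rk 21, SNF 1^21; δ2: rk 17, SNF 1^17
Ȟ^0 = (7 − 6) − 0 = 1, so Ȟ^0 ≅ Z
Ȟ^1 = (29 − 21) − 6 = 2, so Ȟ^1 ≅ Z^2
Ȟ^2 = (38 − 17) − 21 = 0, so Ȟ^2 ≅ 0


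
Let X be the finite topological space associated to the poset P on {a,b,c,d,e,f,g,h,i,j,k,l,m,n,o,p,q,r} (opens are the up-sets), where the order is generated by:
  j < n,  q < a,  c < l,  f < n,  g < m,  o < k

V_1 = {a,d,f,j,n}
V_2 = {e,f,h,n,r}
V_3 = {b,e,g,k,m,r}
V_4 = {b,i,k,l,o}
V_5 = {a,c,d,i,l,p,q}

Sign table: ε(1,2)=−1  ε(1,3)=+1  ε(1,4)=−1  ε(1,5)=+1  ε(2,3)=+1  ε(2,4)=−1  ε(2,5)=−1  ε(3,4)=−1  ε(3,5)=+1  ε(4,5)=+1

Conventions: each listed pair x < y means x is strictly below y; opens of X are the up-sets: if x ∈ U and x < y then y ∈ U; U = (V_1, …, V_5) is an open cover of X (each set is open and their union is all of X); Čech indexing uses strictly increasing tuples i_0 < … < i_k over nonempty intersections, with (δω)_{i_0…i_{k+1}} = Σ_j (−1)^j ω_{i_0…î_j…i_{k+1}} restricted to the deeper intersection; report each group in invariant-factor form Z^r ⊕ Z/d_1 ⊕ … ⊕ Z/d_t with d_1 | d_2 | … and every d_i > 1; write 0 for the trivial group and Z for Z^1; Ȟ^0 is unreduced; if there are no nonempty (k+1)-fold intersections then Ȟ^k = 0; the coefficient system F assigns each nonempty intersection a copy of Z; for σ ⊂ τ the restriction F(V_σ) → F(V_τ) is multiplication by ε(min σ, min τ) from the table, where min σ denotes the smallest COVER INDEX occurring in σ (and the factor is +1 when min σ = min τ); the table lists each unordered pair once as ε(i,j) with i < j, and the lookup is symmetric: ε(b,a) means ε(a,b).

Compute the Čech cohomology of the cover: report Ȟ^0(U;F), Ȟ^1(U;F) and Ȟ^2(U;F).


intersection data:
  V12={f,n} V15={a,d} V23={e,r} V34={b,k} V45={i,l}
C dims 5,5; δ0: rk 4, SNF 1^4
Ȟ^0 = (5 − 4) − 0 = 1, so Ȟ^0 ≅ Z
Ȟ^1 = (5 − 0) − 4 = 1, so Ȟ^1 ≅ Z
Ȟ^2 = (0 − 0) − 0 = 0, so Ȟ^2 ≅ 0

Ȟ^0(U;F) ≅ Z; Ȟ^1(U;F) ≅ Z; Ȟ^2(U;F) ≅ 0


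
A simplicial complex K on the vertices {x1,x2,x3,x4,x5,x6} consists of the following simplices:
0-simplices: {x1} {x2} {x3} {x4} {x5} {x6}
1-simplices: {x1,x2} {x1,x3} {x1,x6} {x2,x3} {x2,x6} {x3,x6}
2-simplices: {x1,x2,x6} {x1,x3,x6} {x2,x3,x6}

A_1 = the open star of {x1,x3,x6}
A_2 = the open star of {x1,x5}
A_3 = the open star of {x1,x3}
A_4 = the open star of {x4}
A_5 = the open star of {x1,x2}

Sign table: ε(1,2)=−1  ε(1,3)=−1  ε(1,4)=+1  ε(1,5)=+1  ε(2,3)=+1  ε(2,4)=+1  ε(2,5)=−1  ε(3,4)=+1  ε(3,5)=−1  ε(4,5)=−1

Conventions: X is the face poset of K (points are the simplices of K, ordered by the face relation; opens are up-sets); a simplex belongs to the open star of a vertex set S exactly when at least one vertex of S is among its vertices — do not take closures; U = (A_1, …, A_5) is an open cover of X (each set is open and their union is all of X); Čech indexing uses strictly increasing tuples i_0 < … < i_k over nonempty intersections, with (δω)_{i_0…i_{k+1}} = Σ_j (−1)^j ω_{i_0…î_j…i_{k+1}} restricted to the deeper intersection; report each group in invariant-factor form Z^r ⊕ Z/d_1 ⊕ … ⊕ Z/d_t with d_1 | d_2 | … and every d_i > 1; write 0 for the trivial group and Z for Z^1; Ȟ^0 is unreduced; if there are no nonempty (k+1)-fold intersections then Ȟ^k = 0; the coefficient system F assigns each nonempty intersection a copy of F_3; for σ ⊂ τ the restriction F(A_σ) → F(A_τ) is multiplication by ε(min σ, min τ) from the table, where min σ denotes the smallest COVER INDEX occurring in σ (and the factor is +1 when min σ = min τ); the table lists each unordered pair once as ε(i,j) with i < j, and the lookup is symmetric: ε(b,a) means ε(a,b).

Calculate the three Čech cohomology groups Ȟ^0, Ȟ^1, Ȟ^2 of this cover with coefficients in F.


cover nerve:
  A1={{x1},{x3},{x6},{x1,x2},{x1,x3},{x1,x6},{x2,x3},{x2,x6},{x3,x6},{x1,x2,x6},{x1,x3,x6},{x2,x3,x6}} A2={{x1},{x5},{x1,x2},{x1,x3},{x1,x6},{x1,x2,x6},{x1,x3,x6}} A3={{x1},{x3},{x1,x2},{x1,x3},{x1,x6},{x2,x3},{x3,x6},{x1,x2,x6},{x1,x3,x6},{x2,x3,x6}} A4={{x4}} A5={{x1},{x2},{x1,x2},{x1,x3},{x1,x6},{x2,x3},{x2,x6},{x1,x2,x6},{x1,x3,x6},{x2,x3,x6}}
  A12={{x1},{x1,x2},{x1,x3},{x1,x6},{x1,x2,x6},{x1,x3,x6}} A13={{x1},{x3},{x1,x2},{x1,x3},{x1,x6},{x2,x3},{x3,x6},{x1,x2,x6},{x1,x3,x6},{x2,x3,x6}} A15={{x1},{x1,x2},{x1,x3},{x1,x6},{x2,x3},{x2,x6},{x1,x2,x6},{x1,x3,x6},{x2,x3,x6}} A23={{x1},{x1,x2},{x1,x3},{x1,x6},{x1,x2,x6},{x1,x3,x6}} A25={{x1},{x1,x2},{x1,x3},{x1,x6},{x1,x2,x6},{x1,x3,x6}} A35={{x1},{x1,x2},{x1,x3},{x1,x6},{x2,x3},{x1,x2,x6},{x1,x3,x6},{x2,x3,x6}}
  A123={{x1},{x1,x2},{x1,x3},{x1,x6},{x1,x2,x6},{x1,x3,x6}} A125={{x1},{x1,x2},{x1,x3},{x1,x6},{x1,x2,x6},{x1,x3,x6}} A135={{x1},{x1,x2},{x1,x3},{x1,x6},{x2,x3},{x1,x2,x6},{x1,x3,x6},{x2,x3,x6}} A235={{x1},{x1,x2},{x1,x3},{x1,x6},{x1,x2,x6},{x1,x3,x6}}
  A1235={{x1},{x1,x2},{x1,x3},{x1,x6},{x1,x2,x6},{x1,x3,x6}}
C dims 5,6,4,1; δ0: rk_F3 3; δ1: rk_F3 3; δ2: rk_F3 1
Ȟ^0: (5−3)−0=2 ⇒ Z/3 ⊕ Z/3
Ȟ^1: (6−3)−3=0 ⇒ 0
Ȟ^2: (4−1)−3=0 ⇒ 0

Ȟ^0(U;F) ≅ Z/3 ⊕ Z/3; Ȟ^1(U;F) ≅ 0; Ȟ^2(U;F) ≅ 0


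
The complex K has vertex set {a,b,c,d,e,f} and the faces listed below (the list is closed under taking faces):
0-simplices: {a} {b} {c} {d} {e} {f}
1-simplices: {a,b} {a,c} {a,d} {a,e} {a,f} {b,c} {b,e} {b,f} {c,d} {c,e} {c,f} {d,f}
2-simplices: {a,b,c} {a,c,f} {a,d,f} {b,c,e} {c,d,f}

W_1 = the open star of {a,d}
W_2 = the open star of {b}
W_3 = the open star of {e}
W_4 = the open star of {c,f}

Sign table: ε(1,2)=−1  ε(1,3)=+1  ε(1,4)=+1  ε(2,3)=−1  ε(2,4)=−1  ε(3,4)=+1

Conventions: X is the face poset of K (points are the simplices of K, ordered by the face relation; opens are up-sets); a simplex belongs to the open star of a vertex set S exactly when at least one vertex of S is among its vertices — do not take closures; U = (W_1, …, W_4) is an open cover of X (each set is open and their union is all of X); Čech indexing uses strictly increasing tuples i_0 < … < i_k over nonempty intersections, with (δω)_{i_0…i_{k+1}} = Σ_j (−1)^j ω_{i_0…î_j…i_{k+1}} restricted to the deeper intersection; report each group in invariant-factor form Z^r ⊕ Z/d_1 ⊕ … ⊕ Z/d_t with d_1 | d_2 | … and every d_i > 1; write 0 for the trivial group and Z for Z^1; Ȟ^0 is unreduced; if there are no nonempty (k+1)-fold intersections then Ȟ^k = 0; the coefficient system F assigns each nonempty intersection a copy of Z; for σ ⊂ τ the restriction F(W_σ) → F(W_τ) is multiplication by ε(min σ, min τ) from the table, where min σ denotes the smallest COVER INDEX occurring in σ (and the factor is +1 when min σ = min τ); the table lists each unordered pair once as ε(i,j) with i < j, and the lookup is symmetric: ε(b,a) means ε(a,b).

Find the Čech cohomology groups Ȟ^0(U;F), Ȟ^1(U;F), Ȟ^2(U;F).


Ȟ^0(U;F) ≅ Z, Ȟ^1(U;F) ≅ Z, Ȟ^2(U;F) ≅ 0

nonempty overlaps:
  W1={{a},{d},{a,b},{a,c},{a,d},{a,e},{a,f},{c,d},{d,f},{a,b,c},{a,c,f},{a,d,f},{c,d,f}} W2={{b},{a,b},{b,c},{b,e},{b,f},{a,b,c},{b,c,e}} W3={{e},{a,e},{b,e},{c,e},{b,c,e}} W4={{c},{f},{a,c},{a,f},{b,c},{b,f},{c,d},{c,e},{c,f},{d,f},{a,b,c},{a,c,f},{a,d,f},{b,c,e},{c,d,f}}
  W12={{a,b},{a,b,c}} W13={{a,e}} W14={{a,c},{a,f},{c,d},{d,f},{a,b,c},{a,c,f},{a,d,f},{c,d,f}} W23={{b,e},{b,c,e}} W24={{b,c},{b,f},{a,b,c},{b,c,e}} W34={{c,e},{b,c,e}}
  W124={{a,b,c}} W234={{b,c,e}}
C dims 4,6,2; δ0: rk 3, SNF 1^3; δ1: rk 2, SNF 1^2
degree 0: 4−3−0 = 1 → Ȟ^0 ≅ Z
degree 1: 6−2−3 = 1 → Ȟ^1 ≅ Z
degree 2: 2−0−2 = 0 → Ȟ^2 ≅ 0


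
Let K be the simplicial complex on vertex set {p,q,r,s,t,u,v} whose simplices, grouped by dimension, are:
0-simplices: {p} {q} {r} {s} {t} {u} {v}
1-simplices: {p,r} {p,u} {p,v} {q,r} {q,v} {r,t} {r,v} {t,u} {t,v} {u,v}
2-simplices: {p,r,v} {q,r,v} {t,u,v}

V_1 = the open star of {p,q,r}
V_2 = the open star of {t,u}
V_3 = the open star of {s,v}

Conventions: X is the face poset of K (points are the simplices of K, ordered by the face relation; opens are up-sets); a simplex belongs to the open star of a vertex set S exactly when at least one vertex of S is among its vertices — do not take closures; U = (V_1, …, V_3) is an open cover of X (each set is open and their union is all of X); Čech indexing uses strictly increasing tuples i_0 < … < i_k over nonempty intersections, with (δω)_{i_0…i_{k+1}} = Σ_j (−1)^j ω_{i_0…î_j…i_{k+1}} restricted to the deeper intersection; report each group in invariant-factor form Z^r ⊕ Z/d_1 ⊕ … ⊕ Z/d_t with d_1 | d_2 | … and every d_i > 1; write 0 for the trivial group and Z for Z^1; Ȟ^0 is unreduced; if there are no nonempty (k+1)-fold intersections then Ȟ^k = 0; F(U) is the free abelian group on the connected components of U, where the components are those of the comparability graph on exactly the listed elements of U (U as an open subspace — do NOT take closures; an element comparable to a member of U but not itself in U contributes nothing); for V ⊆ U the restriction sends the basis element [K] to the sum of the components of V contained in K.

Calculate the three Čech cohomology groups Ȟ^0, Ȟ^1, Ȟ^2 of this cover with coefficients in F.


Ȟ^0 ≅ Z^2, Ȟ^1 ≅ Z^2 and Ȟ^2 ≅ 0

nerve simplices:
  V1={{p},{q},{r},{p,r},{p,u},{p,v},{q,r},{q,v},{r,t},{r,v},{p,r,v},{q,r,v}} V2={{t},{u},{p,u},{r,t},{t,u},{t,v},{u,v},{t,u,v}} V3={{s},{v},{p,v},{q,v},{r,v},{t,v},{u,v},{p,r,v},{q,r,v},{t,u,v}}
  V12={{p,u},{r,t}} V13={{p,v},{q,v},{r,v},{p,r,v},{q,r,v}} V23={{t,v},{u,v},{t,u,v}}
components per intersection:
  V1: {{p},{q},{r},{p,r},{p,u},{p,v},{q,r},{q,v},{r,t},{r,v},{p,r,v},{q,r,v}}
  V2: {{t},{u},{p,u},{r,t},{t,u},{t,v},{u,v},{t,u,v}}
  V3: {{s}} {{v},{p,v},{q,v},{r,v},{t,v},{u,v},{p,r,v},{q,r,v},{t,u,v}}
  V12: {{p,u}} {{r,t}}
  V13: {{p,v},{q,v},{r,v},{p,r,v},{q,r,v}}
  V23: {{t,v},{u,v},{t,u,v}}
C dims 4,4; δ0: rk 2, SNF 1^2
degree 0: 4−2−0 = 2 → Ȟ^0 ≅ Z^2
degree 1: 4−0−2 = 2 → Ȟ^1 ≅ Z^2
degree 2: 0−0−0 = 0 → Ȟ^2 ≅ 0


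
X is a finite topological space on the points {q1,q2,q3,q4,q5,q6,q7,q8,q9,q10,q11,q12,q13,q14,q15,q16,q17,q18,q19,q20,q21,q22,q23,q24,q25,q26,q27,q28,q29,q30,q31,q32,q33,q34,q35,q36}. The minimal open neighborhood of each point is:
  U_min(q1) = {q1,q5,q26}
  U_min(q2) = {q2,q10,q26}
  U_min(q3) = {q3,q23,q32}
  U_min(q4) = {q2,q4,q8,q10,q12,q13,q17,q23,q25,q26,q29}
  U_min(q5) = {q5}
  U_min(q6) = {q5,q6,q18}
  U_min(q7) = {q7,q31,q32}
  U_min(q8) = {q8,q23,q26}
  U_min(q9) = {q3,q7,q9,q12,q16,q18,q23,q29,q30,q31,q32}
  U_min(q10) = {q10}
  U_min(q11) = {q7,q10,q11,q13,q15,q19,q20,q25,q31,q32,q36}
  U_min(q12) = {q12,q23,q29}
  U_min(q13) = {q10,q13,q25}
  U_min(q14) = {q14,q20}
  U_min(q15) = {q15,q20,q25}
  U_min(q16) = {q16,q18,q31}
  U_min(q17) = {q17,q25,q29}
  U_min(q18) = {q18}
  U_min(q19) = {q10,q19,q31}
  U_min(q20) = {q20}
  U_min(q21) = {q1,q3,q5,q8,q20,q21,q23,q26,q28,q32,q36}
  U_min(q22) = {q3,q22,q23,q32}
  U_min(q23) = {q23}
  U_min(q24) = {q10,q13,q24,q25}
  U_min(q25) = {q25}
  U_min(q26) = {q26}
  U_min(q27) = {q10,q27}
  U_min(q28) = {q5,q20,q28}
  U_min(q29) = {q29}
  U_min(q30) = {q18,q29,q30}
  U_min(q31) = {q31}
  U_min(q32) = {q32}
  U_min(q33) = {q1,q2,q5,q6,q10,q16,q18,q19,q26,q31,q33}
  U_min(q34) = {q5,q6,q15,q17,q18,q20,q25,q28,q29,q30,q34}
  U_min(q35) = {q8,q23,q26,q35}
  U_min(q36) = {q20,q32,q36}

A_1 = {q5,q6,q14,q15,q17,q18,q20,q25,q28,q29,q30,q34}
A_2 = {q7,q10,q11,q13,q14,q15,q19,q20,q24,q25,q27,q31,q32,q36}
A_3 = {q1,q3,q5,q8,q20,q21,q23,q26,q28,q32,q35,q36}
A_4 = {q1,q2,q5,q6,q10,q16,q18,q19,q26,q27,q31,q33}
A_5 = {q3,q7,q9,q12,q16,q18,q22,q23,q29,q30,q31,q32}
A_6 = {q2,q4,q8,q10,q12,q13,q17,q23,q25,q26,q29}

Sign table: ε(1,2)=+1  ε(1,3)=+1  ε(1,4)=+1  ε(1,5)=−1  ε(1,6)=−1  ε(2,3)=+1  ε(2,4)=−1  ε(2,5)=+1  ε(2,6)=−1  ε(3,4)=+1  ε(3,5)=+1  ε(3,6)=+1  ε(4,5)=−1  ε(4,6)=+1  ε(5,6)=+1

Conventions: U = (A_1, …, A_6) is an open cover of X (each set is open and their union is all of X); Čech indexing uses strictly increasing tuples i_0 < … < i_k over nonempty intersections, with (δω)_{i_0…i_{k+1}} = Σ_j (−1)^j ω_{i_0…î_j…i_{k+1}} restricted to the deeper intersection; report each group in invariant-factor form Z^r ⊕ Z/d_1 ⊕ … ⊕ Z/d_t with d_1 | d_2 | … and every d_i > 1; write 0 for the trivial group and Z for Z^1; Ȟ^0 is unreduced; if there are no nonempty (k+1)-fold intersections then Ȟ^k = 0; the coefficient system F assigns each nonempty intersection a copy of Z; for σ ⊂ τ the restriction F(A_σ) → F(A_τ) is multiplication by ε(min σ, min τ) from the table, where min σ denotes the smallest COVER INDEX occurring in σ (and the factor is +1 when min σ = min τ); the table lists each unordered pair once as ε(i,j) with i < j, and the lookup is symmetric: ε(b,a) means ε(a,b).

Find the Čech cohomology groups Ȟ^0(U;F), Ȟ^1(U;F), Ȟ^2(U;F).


Ȟ^0 ≅ 0, Ȟ^1 ≅ Z/2, Ȟ^2 ≅ Z

nonempty overlaps:
  A12={q14,q15,q20,q25} A13={q5,q20,q28} A14={q5,q6,q18} A15={q18,q29,q30} A16={q17,q25,q29} A23={q20,q32,q36} A24={q10,q19,q27,q31} A25={q7,q31,q32} A26={q10,q13,q25} A34={q1,q5,q26} A35={q3,q23,q32} A36={q8,q23,q26} A45={q16,q18,q31} A46={q2,q10,q26} A56={q12,q23,q29}
  A123={q20} A126={q25} A134={q5} A145={q18} A156={q29} A235={q32} A245={q31} A246={q10} A346={q26} A356={q23}
C dims 6,15,10; δ0: rk 6, SNF 1^5·2; δ1: rk 9, SNF 1^9
degree 0: 6−6−0 = 0 → Ȟ^0 ≅ 0
degree 1: 15−9−6 = 0 plus torsion [2] → Ȟ^1 ≅ Z/2
degree 2: 10−0−9 = 1 → Ȟ^2 ≅ Z


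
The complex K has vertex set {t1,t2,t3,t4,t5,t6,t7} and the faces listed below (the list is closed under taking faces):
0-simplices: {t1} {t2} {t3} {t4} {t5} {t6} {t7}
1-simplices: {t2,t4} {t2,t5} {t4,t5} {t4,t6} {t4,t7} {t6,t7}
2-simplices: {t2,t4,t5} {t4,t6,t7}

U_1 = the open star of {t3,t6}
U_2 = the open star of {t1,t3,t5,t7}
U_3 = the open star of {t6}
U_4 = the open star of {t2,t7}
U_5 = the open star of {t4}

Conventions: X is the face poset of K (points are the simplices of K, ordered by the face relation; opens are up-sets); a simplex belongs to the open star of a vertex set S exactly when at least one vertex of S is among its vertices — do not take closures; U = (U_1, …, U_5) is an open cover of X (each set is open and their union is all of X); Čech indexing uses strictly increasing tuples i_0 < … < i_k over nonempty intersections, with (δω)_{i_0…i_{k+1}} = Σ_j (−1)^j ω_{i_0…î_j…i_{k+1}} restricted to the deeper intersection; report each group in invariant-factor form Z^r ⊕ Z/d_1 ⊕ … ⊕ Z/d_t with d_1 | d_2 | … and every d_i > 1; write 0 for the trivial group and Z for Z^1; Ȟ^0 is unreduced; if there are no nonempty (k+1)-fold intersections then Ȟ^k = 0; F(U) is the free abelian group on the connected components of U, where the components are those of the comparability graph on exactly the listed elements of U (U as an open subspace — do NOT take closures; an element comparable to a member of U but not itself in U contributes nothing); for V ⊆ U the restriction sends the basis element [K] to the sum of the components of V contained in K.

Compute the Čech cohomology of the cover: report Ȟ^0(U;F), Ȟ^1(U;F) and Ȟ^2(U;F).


Ȟ^0 = Z^3; Ȟ^1 = 0; Ȟ^2 = 0

nerve of the cover:
  U1={{t3},{t6},{t4,t6},{t6,t7},{t4,t6,t7}} U2={{t1},{t3},{t5},{t7},{t2,t5},{t4,t5},{t4,t7},{t6,t7},{t2,t4,t5},{t4,t6,t7}} U3={{t6},{t4,t6},{t6,t7},{t4,t6,t7}} U4={{t2},{t7},{t2,t4},{t2,t5},{t4,t7},{t6,t7},{t2,t4,t5},{t4,t6,t7}} U5={{t4},{t2,t4},{t4,t5},{t4,t6},{t4,t7},{t2,t4,t5},{t4,t6,t7}}
  U12={{t3},{t6,t7},{t4,t6,t7}} U13={{t6},{t4,t6},{t6,t7},{t4,t6,t7}} U14={{t6,t7},{t4,t6,t7}} U15={{t4,t6},{t4,t6,t7}} U23={{t6,t7},{t4,t6,t7}} U24={{t7},{t2,t5},{t4,t7},{t6,t7},{t2,t4,t5},{t4,t6,t7}} U25={{t4,t5},{t4,t7},{t2,t4,t5},{t4,t6,t7}} U34={{t6,t7},{t4,t6,t7}} U35={{t4,t6},{t4,t6,t7}} U45={{t2,t4},{t4,t7},{t2,t4,t5},{t4,t6,t7}}
  U123={{t6,t7},{t4,t6,t7}} U124={{t6,t7},{t4,t6,t7}} U125={{t4,t6,t7}} U134={{t6,t7},{t4,t6,t7}} U135={{t4,t6},{t4,t6,t7}} U145={{t4,t6,t7}} U234={{t6,t7},{t4,t6,t7}} U235={{t4,t6,t7}} U245={{t4,t7},{t2,t4,t5},{t4,t6,t7}} U345={{t4,t6,t7}}
  U1234={{t6,t7},{t4,t6,t7}} U1235={{t4,t6,t7}} U1245={{t4,t6,t7}} U1345={{t4,t6,t7}} U2345={{t4,t6,t7}}
  U12345={{t4,t6,t7}}
components per intersection:
  U1: {{t3}} {{t6},{t4,t6},{t6,t7},{t4,t6,t7}}
  U2: {{t1}} {{t3}} {{t5},{t2,t5},{t4,t5},{t2,t4,t5}} {{t7},{t4,t7},{t6,t7},{t4,t6,t7}}
  U3: {{t6},{t4,t6},{t6,t7},{t4,t6,t7}}
  U4: {{t2},{t2,t4},{t2,t5},{t2,t4,t5}} {{t7},{t4,t7},{t6,t7},{t4,t6,t7}}
  U5: {{t4},{t2,t4},{t4,t5},{t4,t6},{t4,t7},{t2,t4,t5},{t4,t6,t7}}
  U12: {{t3}} {{t6,t7},{t4,t6,t7}}
  U13: {{t6},{t4,t6},{t6,t7},{t4,t6,t7}}
  U14: {{t6,t7},{t4,t6,t7}}
  U15: {{t4,t6},{t4,t6,t7}}
  U23: {{t6,t7},{t4,t6,t7}}
  U24: {{t7},{t4,t7},{t6,t7},{t4,t6,t7}} {{t2,t5},{t2,t4,t5}}
  U25: {{t4,t5},{t2,t4,t5}} {{t4,t7},{t4,t6,t7}}
  U34: {{t6,t7},{t4,t6,t7}}
  U35: {{t4,t6},{t4,t6,t7}}
  U45: {{t2,t4},{t2,t4,t5}} {{t4,t7},{t4,t6,t7}}
  U123: {{t6,t7},{t4,t6,t7}}
  U124: {{t6,t7},{t4,t6,t7}}
  U125: {{t4,t6,t7}}
  U134: {{t6,t7},{t4,t6,t7}}
  U135: {{t4,t6},{t4,t6,t7}}
  U145: {{t4,t6,t7}}
  U234: {{t6,t7},{t4,t6,t7}}
  U235: {{t4,t6,t7}}
  U245: {{t4,t7},{t4,t6,t7}} {{t2,t4,t5}}
  U345: {{t4,t6,t7}}
  U1234: {{t6,t7},{t4,t6,t7}}
  U1235: {{t4,t6,t7}}
  U1245: {{t4,t6,t7}}
  U1345: {{t4,t6,t7}}
  U2345: {{t4,t6,t7}}
  U12345: {{t4,t6,t7}}
C dims 10,14,11,5; δ0: rk 7, SNF 1^7; δ1: rk 7, SNF 1^7; δ2: rk 4, SNF 1^4
Ȟ^0 = (10 − 7) − 0 = 3, so Ȟ^0 ≅ Z^3
Ȟ^1 = (14 − 7) − 7 = 0, so Ȟ^1 ≅ 0
Ȟ^2 = (11 − 4) − 7 = 0, so Ȟ^2 ≅ 0


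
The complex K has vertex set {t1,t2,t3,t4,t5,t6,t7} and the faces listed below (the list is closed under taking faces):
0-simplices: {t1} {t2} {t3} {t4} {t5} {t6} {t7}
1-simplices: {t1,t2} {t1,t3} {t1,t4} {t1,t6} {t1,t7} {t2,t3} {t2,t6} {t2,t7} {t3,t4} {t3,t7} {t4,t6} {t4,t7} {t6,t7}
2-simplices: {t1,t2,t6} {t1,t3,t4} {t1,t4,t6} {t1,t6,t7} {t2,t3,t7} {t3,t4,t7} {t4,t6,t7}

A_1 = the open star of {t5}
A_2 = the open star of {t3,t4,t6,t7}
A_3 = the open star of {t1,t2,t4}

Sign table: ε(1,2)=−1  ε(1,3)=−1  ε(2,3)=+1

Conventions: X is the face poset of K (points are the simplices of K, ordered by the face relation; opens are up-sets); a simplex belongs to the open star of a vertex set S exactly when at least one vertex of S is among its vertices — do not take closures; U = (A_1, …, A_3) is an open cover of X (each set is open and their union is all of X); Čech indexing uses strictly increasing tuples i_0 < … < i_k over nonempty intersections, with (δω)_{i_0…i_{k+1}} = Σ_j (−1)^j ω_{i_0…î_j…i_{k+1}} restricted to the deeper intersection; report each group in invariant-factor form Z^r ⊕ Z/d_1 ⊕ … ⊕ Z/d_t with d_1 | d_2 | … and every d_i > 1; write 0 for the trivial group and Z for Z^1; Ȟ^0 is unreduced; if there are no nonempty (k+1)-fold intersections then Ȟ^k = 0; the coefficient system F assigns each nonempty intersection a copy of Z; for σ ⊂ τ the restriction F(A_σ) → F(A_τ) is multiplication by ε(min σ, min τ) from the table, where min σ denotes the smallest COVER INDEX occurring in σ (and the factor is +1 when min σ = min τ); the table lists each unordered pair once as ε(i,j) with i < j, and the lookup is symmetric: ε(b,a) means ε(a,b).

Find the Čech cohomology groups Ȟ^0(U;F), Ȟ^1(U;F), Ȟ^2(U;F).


Ȟ^0(U;F) ≅ Z^2,  Ȟ^1(U;F) ≅ 0,  Ȟ^2(U;F) ≅ 0

nonempty overlaps:
  A1={{t5}} A2={{t3},{t4},{t6},{t7},{t1,t3},{t1,t4},{t1,t6},{t1,t7},{t2,t3},{t2,t6},{t2,t7},{t3,t4},{t3,t7},{t4,t6},{t4,t7},{t6,t7},{t1,t2,t6},{t1,t3,t4},{t1,t4,t6},{t1,t6,t7},{t2,t3,t7},{t3,t4,t7},{t4,t6,t7}} A3={{t1},{t2},{t4},{t1,t2},{t1,t3},{t1,t4},{t1,t6},{t1,t7},{t2,t3},{t2,t6},{t2,t7},{t3,t4},{t4,t6},{t4,t7},{t1,t2,t6},{t1,t3,t4},{t1,t4,t6},{t1,t6,t7},{t2,t3,t7},{t3,t4,t7},{t4,t6,t7}}
  A23={{t4},{t1,t3},{t1,t4},{t1,t6},{t1,t7},{t2,t3},{t2,t6},{t2,t7},{t3,t4},{t4,t6},{t4,t7},{t1,t2,t6},{t1,t3,t4},{t1,t4,t6},{t1,t6,t7},{t2,t3,t7},{t3,t4,t7},{t4,t6,t7}}
C dims 3,1; δ0: rk 1, SNF 1^1
degree 0: 3−1−0 = 2 → Ȟ^0 ≅ Z^2
degree 1: 1−0−1 = 0 → Ȟ^1 ≅ 0
degree 2: 0−0−0 = 0 → Ȟ^2 ≅ 0


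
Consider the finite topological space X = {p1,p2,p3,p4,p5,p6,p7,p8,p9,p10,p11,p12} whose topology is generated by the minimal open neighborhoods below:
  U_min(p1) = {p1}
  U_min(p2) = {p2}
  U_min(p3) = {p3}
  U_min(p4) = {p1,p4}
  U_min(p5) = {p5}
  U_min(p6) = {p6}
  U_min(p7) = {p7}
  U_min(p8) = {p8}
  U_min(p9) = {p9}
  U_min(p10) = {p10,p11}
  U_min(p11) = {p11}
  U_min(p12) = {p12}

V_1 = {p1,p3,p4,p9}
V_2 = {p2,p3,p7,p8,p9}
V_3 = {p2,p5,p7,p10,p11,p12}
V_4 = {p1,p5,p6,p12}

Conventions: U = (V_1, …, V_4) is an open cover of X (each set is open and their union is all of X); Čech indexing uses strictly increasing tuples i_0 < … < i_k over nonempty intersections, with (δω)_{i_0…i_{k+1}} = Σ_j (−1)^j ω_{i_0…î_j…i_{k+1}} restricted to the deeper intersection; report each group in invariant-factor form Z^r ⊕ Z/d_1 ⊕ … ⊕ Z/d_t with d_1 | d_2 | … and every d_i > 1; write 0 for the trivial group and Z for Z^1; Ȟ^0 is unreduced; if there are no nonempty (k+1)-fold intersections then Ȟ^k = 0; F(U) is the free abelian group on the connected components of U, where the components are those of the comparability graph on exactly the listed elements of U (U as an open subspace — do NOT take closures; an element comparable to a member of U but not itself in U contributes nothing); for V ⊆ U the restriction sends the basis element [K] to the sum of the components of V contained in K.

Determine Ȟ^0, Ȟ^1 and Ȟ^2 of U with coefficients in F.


nerve of the cover:
  V12={p3,p9} V14={p1} V23={p2,p7} V34={p5,p12}
components per intersection:
  V1: {p1,p4} {p3} {p9}
  V2: {p2} {p3} {p7} {p8} {p9}
  V3: {p2} {p5} {p7} {p10,p11} {p12}
  V4: {p1} {p5} {p6} {p12}
  V12: {p3} {p9}
  V14: {p1}
  V23: {p2} {p7}
  V34: {p5} {p12}
C dims 17,7; δ0: rk 7, SNF 1^7
Ȟ^0 = (17 − 7) − 0 = 10, so Ȟ^0 ≅ Z^10
Ȟ^1 = (7 − 0) − 7 = 0, so Ȟ^1 ≅ 0
Ȟ^2 = (0 − 0) − 0 = 0, so Ȟ^2 ≅ 0

Ȟ^0 ≅ Z^10, Ȟ^1 ≅ 0, Ȟ^2 ≅ 0


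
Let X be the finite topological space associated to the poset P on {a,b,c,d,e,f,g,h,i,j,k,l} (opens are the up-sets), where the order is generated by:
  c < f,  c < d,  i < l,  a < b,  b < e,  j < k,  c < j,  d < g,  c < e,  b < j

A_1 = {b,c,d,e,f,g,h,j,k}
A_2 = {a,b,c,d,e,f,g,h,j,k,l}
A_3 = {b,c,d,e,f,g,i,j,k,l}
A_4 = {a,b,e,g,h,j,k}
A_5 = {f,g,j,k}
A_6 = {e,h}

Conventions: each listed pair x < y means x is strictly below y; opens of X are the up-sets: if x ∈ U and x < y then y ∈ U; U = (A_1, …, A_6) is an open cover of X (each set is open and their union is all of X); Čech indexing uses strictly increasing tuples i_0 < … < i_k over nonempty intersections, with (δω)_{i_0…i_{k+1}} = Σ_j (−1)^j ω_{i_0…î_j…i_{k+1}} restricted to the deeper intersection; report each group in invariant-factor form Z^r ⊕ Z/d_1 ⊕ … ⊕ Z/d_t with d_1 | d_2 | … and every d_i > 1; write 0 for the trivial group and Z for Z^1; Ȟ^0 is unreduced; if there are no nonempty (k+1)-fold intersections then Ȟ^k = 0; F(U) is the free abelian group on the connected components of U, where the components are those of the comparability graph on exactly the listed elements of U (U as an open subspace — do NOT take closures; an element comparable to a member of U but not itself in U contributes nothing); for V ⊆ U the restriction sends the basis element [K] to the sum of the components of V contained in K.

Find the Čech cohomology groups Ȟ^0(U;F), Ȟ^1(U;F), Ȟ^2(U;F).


Ȟ^0(U;F) ≅ Z^3, Ȟ^1(U;F) ≅ 0, Ȟ^2(U;F) ≅ 0

cover nerve:
  A12={b,c,d,e,f,g,h,j,k} A13={b,c,d,e,f,g,j,k} A14={b,e,g,h,j,k} A15={f,g,j,k} A16={e,h} A23={b,c,d,e,f,g,j,k,l} A24={a,b,e,g,h,j,k} A25={f,g,j,k} A26={e,h} A34={b,e,g,j,k} A35={f,g,j,k} A36={e} A45={g,j,k} A46={e,h}
  A123={b,c,d,e,f,g,j,k} A124={b,e,g,h,j,k} A125={f,g,j,k} A126={e,h} A134={b,e,g,j,k} A135={f,g,j,k} A136={e} A145={g,j,k} A146={e,h} A234={b,e,g,j,k} A235={f,g,j,k} A236={e} A245={g,j,k} A246={e,h} A345={g,j,k} A346={e}
  A1234={b,e,g,j,k} A1235={f,g,j,k} A1236={e} A1245={g,j,k} A1246={e,h} A1345={g,j,k} A1346={e} A2345={g,j,k} A2346={e}
  A12345={g,j,k} A12346={e}
components per intersection:
  A1: {b,c,d,e,f,g,j,k} {h}
  A2: {a,b,c,d,e,f,g,j,k} {h} {l}
  A3: {b,c,d,e,f,g,j,k} {i,l}
  A4: {a,b,e,j,k} {g} {h}
  A5: {f} {g} {j,k}
  A6: {e} {h}
  A12: {b,c,d,e,f,g,j,k} {h}
  A13: {b,c,d,e,f,g,j,k}
  A14: {b,e,j,k} {g} {h}
  A15: {f} {g} {j,k}
  A16: {e} {h}
  A23: {b,c,d,e,f,g,j,k} {l}
  A24: {a,b,e,j,k} {g} {h}
  A25: {f} {g} {j,k}
  A26: {e} {h}
  A34: {b,e,j,k} {g}
  A35: {f} {g} {j,k}
  A36: {e}
  A45: {g} {j,k}
  A46: {e} {h}
  A123: {b,c,d,e,f,g,j,k}
  A124: {b,e,j,k} {g} {h}
  A125: {f} {g} {j,k}
  A126: {e} {h}
  A134: {b,e,j,k} {g}
  A135: {f} {g} {j,k}
  A136: {e}
  A145: {g} {j,k}
  A146: {e} {h}
  A234: {b,e,j,k} {g}
  A235: {f} {g} {j,k}
  A236: {e}
  A245: {g} {j,k}
  A246: {e} {h}
  A345: {g} {j,k}
  A346: {e}
  A1234: {b,e,j,k} {g}
  A1235: {f} {g} {j,k}
  A1236: {e}
  A1245: {g} {j,k}
  A1246: {e} {h}
  A1345: {g} {j,k}
  A1346: {e}
  A2345: {g} {j,k}
  A2346: {e}
  A12345: {g} {j,k}
  A12346: {e}
C dims 15,31,32,16; δ0: rk 12, SNF 1^12; δ1: rk 19, SNF 1^19; δ2: rk 13, SNF 1^13
Ȟ^0: (15−12)−0=3 ⇒ Z^3
Ȟ^1: (31−19)−12=0 ⇒ 0
Ȟ^2: (32−13)−19=0 ⇒ 0


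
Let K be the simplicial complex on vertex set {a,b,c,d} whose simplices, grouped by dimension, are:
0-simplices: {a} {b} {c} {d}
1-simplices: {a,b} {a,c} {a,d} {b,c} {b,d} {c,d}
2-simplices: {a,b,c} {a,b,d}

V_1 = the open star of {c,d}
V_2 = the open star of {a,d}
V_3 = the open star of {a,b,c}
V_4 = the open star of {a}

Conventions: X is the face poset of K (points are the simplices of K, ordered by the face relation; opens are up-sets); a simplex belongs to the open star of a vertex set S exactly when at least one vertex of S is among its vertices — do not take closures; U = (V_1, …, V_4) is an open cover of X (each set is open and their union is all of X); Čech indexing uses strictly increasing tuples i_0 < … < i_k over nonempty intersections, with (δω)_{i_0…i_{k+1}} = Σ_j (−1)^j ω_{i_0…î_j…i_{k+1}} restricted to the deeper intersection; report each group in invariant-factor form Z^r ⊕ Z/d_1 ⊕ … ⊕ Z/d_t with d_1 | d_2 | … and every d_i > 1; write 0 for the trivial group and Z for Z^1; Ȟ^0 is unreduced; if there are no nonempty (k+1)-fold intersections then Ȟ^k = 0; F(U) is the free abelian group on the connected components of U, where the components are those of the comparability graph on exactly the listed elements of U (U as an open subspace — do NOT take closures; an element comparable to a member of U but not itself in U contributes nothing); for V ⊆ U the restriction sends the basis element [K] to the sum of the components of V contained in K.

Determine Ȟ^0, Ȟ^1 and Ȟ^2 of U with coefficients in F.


Ȟ^0 = Z, Ȟ^1 = Z and Ȟ^2 = 0

nonempty intersections:
  V1={{c},{d},{a,c},{a,d},{b,c},{b,d},{c,d},{a,b,c},{a,b,d}} V2={{a},{d},{a,b},{a,c},{a,d},{b,d},{c,d},{a,b,c},{a,b,d}} V3={{a},{b},{c},{a,b},{a,c},{a,d},{b,c},{b,d},{c,d},{a,b,c},{a,b,d}} V4={{a},{a,b},{a,c},{a,d},{a,b,c},{a,b,d}}
  V12={{d},{a,c},{a,d},{b,d},{c,d},{a,b,c},{a,b,d}} V13={{c},{a,c},{a,d},{b,c},{b,d},{c,d},{a,b,c},{a,b,d}} V14={{a,c},{a,d},{a,b,c},{a,b,d}} V23={{a},{a,b},{a,c},{a,d},{b,d},{c,d},{a,b,c},{a,b,d}} V24={{a},{a,b},{a,c},{a,d},{a,b,c},{a,b,d}} V34={{a},{a,b},{a,c},{a,d},{a,b,c},{a,b,d}}
  V123={{a,c},{a,d},{b,d},{c,d},{a,b,c},{a,b,d}} V124={{a,c},{a,d},{a,b,c},{a,b,d}} V134={{a,c},{a,d},{a,b,c},{a,b,d}} V234={{a},{a,b},{a,c},{a,d},{a,b,c},{a,b,d}}
  V1234={{a,c},{a,d},{a,b,c},{a,b,d}}
components per intersection:
  V1: {{c},{d},{a,c},{a,d},{b,c},{b,d},{c,d},{a,b,c},{a,b,d}}
  V2: {{a},{d},{a,b},{a,c},{a,d},{b,d},{c,d},{a,b,c},{a,b,d}}
  V3: {{a},{b},{c},{a,b},{a,c},{a,d},{b,c},{b,d},{c,d},{a,b,c},{a,b,d}}
  V4: {{a},{a,b},{a,c},{a,d},{a,b,c},{a,b,d}}
  V12: {{d},{a,d},{b,d},{c,d},{a,b,d}} {{a,c},{a,b,c}}
  V13: {{c},{a,c},{b,c},{c,d},{a,b,c}} {{a,d},{b,d},{a,b,d}}
  V14: {{a,c},{a,b,c}} {{a,d},{a,b,d}}
  V23: {{a},{a,b},{a,c},{a,d},{b,d},{a,b,c},{a,b,d}} {{c,d}}
  V24: {{a},{a,b},{a,c},{a,d},{a,b,c},{a,b,d}}
  V34: {{a},{a,b},{a,c},{a,d},{a,b,c},{a,b,d}}
  V123: {{a,c},{a,b,c}} {{a,d},{b,d},{a,b,d}} {{c,d}}
  V124: {{a,c},{a,b,c}} {{a,d},{a,b,d}}
  V134: {{a,c},{a,b,c}} {{a,d},{a,b,d}}
  V234: {{a},{a,b},{a,c},{a,d},{a,b,c},{a,b,d}}
  V1234: {{a,c},{a,b,c}} {{a,d},{a,b,d}}
C dims 4,10,8,2; δ0: rk 3, SNF 1^3; δ1: rk 6, SNF 1^6; δ2: rk 2, SNF 1^2
Ȟ^0: (4−3)−0=1 ⇒ Z
Ȟ^1: (10−6)−3=1 ⇒ Z
Ȟ^2: (8−2)−6=0 ⇒ 0
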